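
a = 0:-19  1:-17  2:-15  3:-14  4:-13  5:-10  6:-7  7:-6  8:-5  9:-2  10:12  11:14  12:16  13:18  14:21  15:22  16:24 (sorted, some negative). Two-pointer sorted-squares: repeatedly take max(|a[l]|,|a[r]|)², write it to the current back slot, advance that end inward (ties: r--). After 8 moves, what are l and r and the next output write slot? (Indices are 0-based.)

[0,16] |-19|<=|24| out[16]=576 → r--
[0,15] |-19|<=|22| out[15]=484 → r--
[0,14] |-19|<=|21| out[14]=441 → r--
[0,13] |-19|>|18| out[13]=361 → l++
[1,13] |-17|<=|18| out[12]=324 → r--
[1,12] |-17|>|16| out[11]=289 → l++
[2,12] |-15|<=|16| out[10]=256 → r--
[2,11] |-15|>|14| out[9]=225 → l++

l=3, r=11, next write slot=8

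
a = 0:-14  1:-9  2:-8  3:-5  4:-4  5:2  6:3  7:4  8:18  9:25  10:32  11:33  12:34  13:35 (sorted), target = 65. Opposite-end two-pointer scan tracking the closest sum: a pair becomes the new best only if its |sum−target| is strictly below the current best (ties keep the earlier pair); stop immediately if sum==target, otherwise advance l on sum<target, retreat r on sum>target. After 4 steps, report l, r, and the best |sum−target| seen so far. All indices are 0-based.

l=4, r=13, best |Δ|=35

[0,13] -14+35=21 d=44 * → l++
[1,13] -9+35=26 d=39 * → l++
[2,13] -8+35=27 d=38 * → l++
[3,13] -5+35=30 d=35 * → l++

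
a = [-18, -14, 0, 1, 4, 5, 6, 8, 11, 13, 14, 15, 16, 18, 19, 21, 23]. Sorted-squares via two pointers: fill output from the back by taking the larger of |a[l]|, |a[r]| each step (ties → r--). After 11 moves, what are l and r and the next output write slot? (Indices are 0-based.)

[0,16] |-18|<=|23| out[16]=529 → r--
[0,15] |-18|<=|21| out[15]=441 → r--
[0,14] |-18|<=|19| out[14]=361 → r--
[0,13] |-18|<=|18| out[13]=324 → r--
[0,12] |-18|>|16| out[12]=324 → l++
[1,12] |-14|<=|16| out[11]=256 → r--
[1,11] |-14|<=|15| out[10]=225 → r--
[1,10] |-14|<=|14| out[9]=196 → r--
[1,9] |-14|>|13| out[8]=196 → l++
[2,9] |0|<=|13| out[7]=169 → r--
[2,8] |0|<=|11| out[6]=121 → r--

l=2, r=7, next write slot=5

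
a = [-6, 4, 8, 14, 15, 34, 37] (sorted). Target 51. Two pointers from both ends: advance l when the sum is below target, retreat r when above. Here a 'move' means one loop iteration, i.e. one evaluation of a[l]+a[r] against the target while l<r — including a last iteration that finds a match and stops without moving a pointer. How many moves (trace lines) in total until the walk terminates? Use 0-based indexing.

4 moves

l=0 r=6: -6+37=31 <51, l++
l=1 r=6: 4+37=41 <51, l++
l=2 r=6: 8+37=45 <51, l++
l=3 r=6: 14+37=51, found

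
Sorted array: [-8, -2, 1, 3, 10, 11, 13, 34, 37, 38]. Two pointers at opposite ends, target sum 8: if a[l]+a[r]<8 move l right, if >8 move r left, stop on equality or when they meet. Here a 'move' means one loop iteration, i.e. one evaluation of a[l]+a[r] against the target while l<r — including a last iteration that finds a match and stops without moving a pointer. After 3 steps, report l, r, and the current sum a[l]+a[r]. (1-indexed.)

l=1, r=7, sum=5

[1,10] -8+38=30 >8 → r--
[1,9] -8+37=29 >8 → r--
[1,8] -8+34=26 >8 → r--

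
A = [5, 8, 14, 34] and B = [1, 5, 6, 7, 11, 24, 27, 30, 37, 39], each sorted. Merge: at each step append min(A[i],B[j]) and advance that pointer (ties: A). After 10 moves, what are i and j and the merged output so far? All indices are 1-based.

[i=1,j=1] A[i]=5>B[j]=1 take 1 → j++
[i=1,j=2] A[i]=5<=B[j]=5 take 5 → i++
[i=2,j=2] A[i]=8>B[j]=5 take 5 → j++
[i=2,j=3] A[i]=8>B[j]=6 take 6 → j++
[i=2,j=4] A[i]=8>B[j]=7 take 7 → j++
[i=2,j=5] A[i]=8<=B[j]=11 take 8 → i++
[i=3,j=5] A[i]=14>B[j]=11 take 11 → j++
[i=3,j=6] A[i]=14<=B[j]=24 take 14 → i++
[i=4,j=6] A[i]=34>B[j]=24 take 24 → j++
[i=4,j=7] A[i]=34>B[j]=27 take 27 → j++

i=4, j=8, merged so far=[1, 5, 5, 6, 7, 8, 11, 14, 24, 27]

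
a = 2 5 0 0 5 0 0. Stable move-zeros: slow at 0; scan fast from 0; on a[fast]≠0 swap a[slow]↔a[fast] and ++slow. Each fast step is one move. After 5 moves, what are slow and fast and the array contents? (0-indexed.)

slow=0 fast=0: a[fast]=2≠0 swap→a[0]=2, slow++,fast++
slow=1 fast=1: a[fast]=5≠0 swap→a[1]=5, slow++,fast++
slow=2 fast=2: a[fast]=0, fast++
slow=2 fast=3: a[fast]=0, fast++
slow=2 fast=4: a[fast]=5≠0 swap→a[2]=5, slow++,fast++

slow=3, fast=5, a=[2, 5, 5, 0, 0, 0, 0]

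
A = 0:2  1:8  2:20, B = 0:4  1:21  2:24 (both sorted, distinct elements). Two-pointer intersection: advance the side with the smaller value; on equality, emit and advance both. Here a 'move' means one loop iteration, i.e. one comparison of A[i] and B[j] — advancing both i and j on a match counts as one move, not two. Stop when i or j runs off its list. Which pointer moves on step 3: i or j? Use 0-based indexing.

i

i=0 j=0: 2<4, i++
i=1 j=0: 8>4, j++
i=1 j=1: 8<21, i++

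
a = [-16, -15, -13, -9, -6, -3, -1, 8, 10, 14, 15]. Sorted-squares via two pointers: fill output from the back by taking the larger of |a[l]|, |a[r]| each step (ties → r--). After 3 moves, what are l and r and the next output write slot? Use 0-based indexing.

l=0 r=10: |-16|>|15| out[10]=256, l++
l=1 r=10: |-15|<=|15| out[9]=225, r--
l=1 r=9: |-15|>|14| out[8]=225, l++

l=2, r=9, next write slot=7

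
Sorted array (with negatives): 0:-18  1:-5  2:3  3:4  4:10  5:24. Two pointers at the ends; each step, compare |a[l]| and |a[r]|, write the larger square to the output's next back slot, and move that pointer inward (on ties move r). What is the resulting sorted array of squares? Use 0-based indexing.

[0,5] |-18|<=|24| out[5]=576 → r--
[0,4] |-18|>|10| out[4]=324 → l++
[1,4] |-5|<=|10| out[3]=100 → r--
[1,3] |-5|>|4| out[2]=25 → l++
[2,3] |3|<=|4| out[1]=16 → r--
[2,2] |3|<=|3| out[0]=9 → r--

[9, 16, 25, 100, 324, 576]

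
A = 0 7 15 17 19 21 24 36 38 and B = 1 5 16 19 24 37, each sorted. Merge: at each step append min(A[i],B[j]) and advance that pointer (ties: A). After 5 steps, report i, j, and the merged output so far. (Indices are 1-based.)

[i=1,j=1] A[i]=0<=B[j]=1 take 0 → i++
[i=2,j=1] A[i]=7>B[j]=1 take 1 → j++
[i=2,j=2] A[i]=7>B[j]=5 take 5 → j++
[i=2,j=3] A[i]=7<=B[j]=16 take 7 → i++
[i=3,j=3] A[i]=15<=B[j]=16 take 15 → i++

i=4, j=3, merged so far=[0, 1, 5, 7, 15]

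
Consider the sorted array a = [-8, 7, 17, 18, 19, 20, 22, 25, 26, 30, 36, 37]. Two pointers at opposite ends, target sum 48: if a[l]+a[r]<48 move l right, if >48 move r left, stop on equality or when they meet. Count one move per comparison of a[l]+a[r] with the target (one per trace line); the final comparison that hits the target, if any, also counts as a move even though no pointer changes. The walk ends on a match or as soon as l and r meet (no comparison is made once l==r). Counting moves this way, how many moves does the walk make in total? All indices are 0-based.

l=0 r=11: -8+37=29 <48, l++
l=1 r=11: 7+37=44 <48, l++
l=2 r=11: 17+37=54 >48, r--
l=2 r=10: 17+36=53 >48, r--
l=2 r=9: 17+30=47 <48, l++
l=3 r=9: 18+30=48, found

6 moves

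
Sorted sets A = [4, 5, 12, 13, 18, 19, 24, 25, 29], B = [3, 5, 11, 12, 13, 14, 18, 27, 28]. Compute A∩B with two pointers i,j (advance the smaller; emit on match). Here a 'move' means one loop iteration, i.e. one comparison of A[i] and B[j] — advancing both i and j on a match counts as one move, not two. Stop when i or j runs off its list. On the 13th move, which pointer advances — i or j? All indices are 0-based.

j

i=0 j=0: 4>3, j++
i=0 j=1: 4<5, i++
i=1 j=1: 5==5 emit, i++,j++
i=2 j=2: 12>11, j++
i=2 j=3: 12==12 emit, i++,j++
i=3 j=4: 13==13 emit, i++,j++
i=4 j=5: 18>14, j++
i=4 j=6: 18==18 emit, i++,j++
i=5 j=7: 19<27, i++
i=6 j=7: 24<27, i++
i=7 j=7: 25<27, i++
i=8 j=7: 29>27, j++
i=8 j=8: 29>28, j++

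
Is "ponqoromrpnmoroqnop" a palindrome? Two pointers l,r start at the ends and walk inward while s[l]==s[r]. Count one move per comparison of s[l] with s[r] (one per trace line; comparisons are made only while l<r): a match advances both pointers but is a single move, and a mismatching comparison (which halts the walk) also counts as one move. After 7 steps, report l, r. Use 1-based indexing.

l=1 r=19: 'p'=='p', l++,r--
l=2 r=18: 'o'=='o', l++,r--
l=3 r=17: 'n'=='n', l++,r--
l=4 r=16: 'q'=='q', l++,r--
l=5 r=15: 'o'=='o', l++,r--
l=6 r=14: 'r'=='r', l++,r--
l=7 r=13: 'o'=='o', l++,r--

l=8, r=12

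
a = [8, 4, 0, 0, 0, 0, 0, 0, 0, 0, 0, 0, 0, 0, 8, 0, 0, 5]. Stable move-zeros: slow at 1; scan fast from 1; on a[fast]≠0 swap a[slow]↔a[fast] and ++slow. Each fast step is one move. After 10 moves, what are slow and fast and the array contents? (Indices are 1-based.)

slow=3, fast=11, a=[8, 4, 0, 0, 0, 0, 0, 0, 0, 0, 0, 0, 0, 0, 8, 0, 0, 5]

(s=1,f=1) a[fast]=8≠0 swap→a[1]=8 → slow++,fast++
(s=2,f=2) a[fast]=4≠0 swap→a[2]=4 → slow++,fast++
(s=3,f=3) a[fast]=0 → fast++
(s=3,f=4) a[fast]=0 → fast++
(s=3,f=5) a[fast]=0 → fast++
(s=3,f=6) a[fast]=0 → fast++
(s=3,f=7) a[fast]=0 → fast++
(s=3,f=8) a[fast]=0 → fast++
(s=3,f=9) a[fast]=0 → fast++
(s=3,f=10) a[fast]=0 → fast++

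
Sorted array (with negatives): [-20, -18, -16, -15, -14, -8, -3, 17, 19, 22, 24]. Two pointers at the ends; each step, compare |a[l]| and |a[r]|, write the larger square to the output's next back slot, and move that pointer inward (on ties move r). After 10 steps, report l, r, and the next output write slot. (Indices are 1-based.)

[1,11] |-20|<=|24| out[11]=576 → r--
[1,10] |-20|<=|22| out[10]=484 → r--
[1,9] |-20|>|19| out[9]=400 → l++
[2,9] |-18|<=|19| out[8]=361 → r--
[2,8] |-18|>|17| out[7]=324 → l++
[3,8] |-16|<=|17| out[6]=289 → r--
[3,7] |-16|>|-3| out[5]=256 → l++
[4,7] |-15|>|-3| out[4]=225 → l++
[5,7] |-14|>|-3| out[3]=196 → l++
[6,7] |-8|>|-3| out[2]=64 → l++

l=7, r=7, next write slot=1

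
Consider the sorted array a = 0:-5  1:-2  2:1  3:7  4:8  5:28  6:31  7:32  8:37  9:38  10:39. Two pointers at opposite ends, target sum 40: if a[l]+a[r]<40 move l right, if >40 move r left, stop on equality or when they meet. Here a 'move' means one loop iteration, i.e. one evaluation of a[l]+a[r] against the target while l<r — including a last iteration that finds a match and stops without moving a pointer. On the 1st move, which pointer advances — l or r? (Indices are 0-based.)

l=0 r=10: -5+39=34 <40, l++

l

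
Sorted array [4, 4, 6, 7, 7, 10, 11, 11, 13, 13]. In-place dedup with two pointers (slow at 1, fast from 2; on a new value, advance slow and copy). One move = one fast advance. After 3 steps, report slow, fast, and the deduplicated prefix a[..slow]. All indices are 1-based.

(s=1,f=2) a[fast]=4=a[slow] dup → fast++
(s=1,f=3) a[fast]=6≠a[slow]=4 write a[2]=6 → slow++,fast++
(s=2,f=4) a[fast]=7≠a[slow]=6 write a[3]=7 → slow++,fast++

slow=3, fast=5, prefix=[4, 6, 7]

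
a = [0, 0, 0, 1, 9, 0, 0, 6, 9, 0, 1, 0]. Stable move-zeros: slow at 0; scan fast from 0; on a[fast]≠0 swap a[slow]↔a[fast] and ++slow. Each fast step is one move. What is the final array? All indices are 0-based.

[1, 9, 6, 9, 1, 0, 0, 0, 0, 0, 0, 0]

slow=0 fast=0: a[fast]=0, fast++
slow=0 fast=1: a[fast]=0, fast++
slow=0 fast=2: a[fast]=0, fast++
slow=0 fast=3: a[fast]=1≠0 swap→a[0]=1, slow++,fast++
slow=1 fast=4: a[fast]=9≠0 swap→a[1]=9, slow++,fast++
slow=2 fast=5: a[fast]=0, fast++
slow=2 fast=6: a[fast]=0, fast++
slow=2 fast=7: a[fast]=6≠0 swap→a[2]=6, slow++,fast++
slow=3 fast=8: a[fast]=9≠0 swap→a[3]=9, slow++,fast++
slow=4 fast=9: a[fast]=0, fast++
slow=4 fast=10: a[fast]=1≠0 swap→a[4]=1, slow++,fast++
slow=5 fast=11: a[fast]=0, fast++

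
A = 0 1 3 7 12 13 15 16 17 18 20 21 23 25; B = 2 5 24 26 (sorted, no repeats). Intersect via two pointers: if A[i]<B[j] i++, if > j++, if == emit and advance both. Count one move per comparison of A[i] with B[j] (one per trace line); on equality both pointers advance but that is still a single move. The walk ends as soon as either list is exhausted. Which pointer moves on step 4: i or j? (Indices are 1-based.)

[i=1,j=1] 0<2 → i++
[i=2,j=1] 1<2 → i++
[i=3,j=1] 3>2 → j++
[i=3,j=2] 3<5 → i++

i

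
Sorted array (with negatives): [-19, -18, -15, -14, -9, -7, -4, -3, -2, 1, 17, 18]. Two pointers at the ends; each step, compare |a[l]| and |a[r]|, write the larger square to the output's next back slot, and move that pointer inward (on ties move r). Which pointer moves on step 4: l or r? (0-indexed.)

l=0 r=11: |-19|>|18| out[11]=361, l++
l=1 r=11: |-18|<=|18| out[10]=324, r--
l=1 r=10: |-18|>|17| out[9]=324, l++
l=2 r=10: |-15|<=|17| out[8]=289, r--

r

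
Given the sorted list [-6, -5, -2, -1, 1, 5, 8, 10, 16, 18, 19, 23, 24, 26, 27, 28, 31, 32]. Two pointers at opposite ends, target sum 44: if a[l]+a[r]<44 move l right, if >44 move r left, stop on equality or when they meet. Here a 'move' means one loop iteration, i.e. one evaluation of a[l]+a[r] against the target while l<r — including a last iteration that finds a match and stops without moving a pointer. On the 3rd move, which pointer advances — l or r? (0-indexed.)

[0,17] -6+32=26 <44 → l++
[1,17] -5+32=27 <44 → l++
[2,17] -2+32=30 <44 → l++

l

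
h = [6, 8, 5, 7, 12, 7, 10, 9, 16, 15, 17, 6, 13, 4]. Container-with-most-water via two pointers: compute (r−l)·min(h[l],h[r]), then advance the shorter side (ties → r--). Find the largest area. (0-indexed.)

max area = 96

l=0 r=13: min(6,4)*13=52 best=52 *, r--
l=0 r=12: min(6,13)*12=72 best=72 *, l++
l=1 r=12: min(8,13)*11=88 best=88 *, l++
l=2 r=12: min(5,13)*10=50 best=88, l++
l=3 r=12: min(7,13)*9=63 best=88, l++
l=4 r=12: min(12,13)*8=96 best=96 *, l++
l=5 r=12: min(7,13)*7=49 best=96, l++
l=6 r=12: min(10,13)*6=60 best=96, l++
l=7 r=12: min(9,13)*5=45 best=96, l++
l=8 r=12: min(16,13)*4=52 best=96, r--
l=8 r=11: min(16,6)*3=18 best=96, r--
l=8 r=10: min(16,17)*2=32 best=96, l++
l=9 r=10: min(15,17)*1=15 best=96, l++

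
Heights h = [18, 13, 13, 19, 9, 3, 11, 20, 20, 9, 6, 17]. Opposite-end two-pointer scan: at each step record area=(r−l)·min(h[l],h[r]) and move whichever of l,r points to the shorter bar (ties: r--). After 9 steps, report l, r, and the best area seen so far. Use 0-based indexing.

[0,11] min(18,17)*11=187 best=187 * → r--
[0,10] min(18,6)*10=60 best=187 → r--
[0,9] min(18,9)*9=81 best=187 → r--
[0,8] min(18,20)*8=144 best=187 → l++
[1,8] min(13,20)*7=91 best=187 → l++
[2,8] min(13,20)*6=78 best=187 → l++
[3,8] min(19,20)*5=95 best=187 → l++
[4,8] min(9,20)*4=36 best=187 → l++
[5,8] min(3,20)*3=9 best=187 → l++

l=6, r=8, best area=187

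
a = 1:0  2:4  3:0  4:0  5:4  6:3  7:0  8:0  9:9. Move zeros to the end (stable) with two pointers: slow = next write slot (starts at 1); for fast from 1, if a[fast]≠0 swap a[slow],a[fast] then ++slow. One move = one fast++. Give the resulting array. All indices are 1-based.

[4, 4, 3, 9, 0, 0, 0, 0, 0]

slow=1 fast=1: a[fast]=0, fast++
slow=1 fast=2: a[fast]=4≠0 swap→a[1]=4, slow++,fast++
slow=2 fast=3: a[fast]=0, fast++
slow=2 fast=4: a[fast]=0, fast++
slow=2 fast=5: a[fast]=4≠0 swap→a[2]=4, slow++,fast++
slow=3 fast=6: a[fast]=3≠0 swap→a[3]=3, slow++,fast++
slow=4 fast=7: a[fast]=0, fast++
slow=4 fast=8: a[fast]=0, fast++
slow=4 fast=9: a[fast]=9≠0 swap→a[4]=9, slow++,fast++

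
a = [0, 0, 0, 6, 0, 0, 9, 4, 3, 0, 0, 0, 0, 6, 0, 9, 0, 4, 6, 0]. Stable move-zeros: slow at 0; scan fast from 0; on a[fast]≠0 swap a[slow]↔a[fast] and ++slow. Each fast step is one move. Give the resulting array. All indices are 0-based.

[6, 9, 4, 3, 6, 9, 4, 6, 0, 0, 0, 0, 0, 0, 0, 0, 0, 0, 0, 0]

slow=0 fast=0: a[fast]=0, fast++
slow=0 fast=1: a[fast]=0, fast++
slow=0 fast=2: a[fast]=0, fast++
slow=0 fast=3: a[fast]=6≠0 swap→a[0]=6, slow++,fast++
slow=1 fast=4: a[fast]=0, fast++
slow=1 fast=5: a[fast]=0, fast++
slow=1 fast=6: a[fast]=9≠0 swap→a[1]=9, slow++,fast++
slow=2 fast=7: a[fast]=4≠0 swap→a[2]=4, slow++,fast++
slow=3 fast=8: a[fast]=3≠0 swap→a[3]=3, slow++,fast++
slow=4 fast=9: a[fast]=0, fast++
slow=4 fast=10: a[fast]=0, fast++
slow=4 fast=11: a[fast]=0, fast++
slow=4 fast=12: a[fast]=0, fast++
slow=4 fast=13: a[fast]=6≠0 swap→a[4]=6, slow++,fast++
slow=5 fast=14: a[fast]=0, fast++
slow=5 fast=15: a[fast]=9≠0 swap→a[5]=9, slow++,fast++
slow=6 fast=16: a[fast]=0, fast++
slow=6 fast=17: a[fast]=4≠0 swap→a[6]=4, slow++,fast++
slow=7 fast=18: a[fast]=6≠0 swap→a[7]=6, slow++,fast++
slow=8 fast=19: a[fast]=0, fast++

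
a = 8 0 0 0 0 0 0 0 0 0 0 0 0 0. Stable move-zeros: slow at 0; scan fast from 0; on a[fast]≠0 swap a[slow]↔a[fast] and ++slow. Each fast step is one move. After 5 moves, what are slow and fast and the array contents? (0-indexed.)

(s=0,f=0) a[fast]=8≠0 swap→a[0]=8 → slow++,fast++
(s=1,f=1) a[fast]=0 → fast++
(s=1,f=2) a[fast]=0 → fast++
(s=1,f=3) a[fast]=0 → fast++
(s=1,f=4) a[fast]=0 → fast++

slow=1, fast=5, a=[8, 0, 0, 0, 0, 0, 0, 0, 0, 0, 0, 0, 0, 0]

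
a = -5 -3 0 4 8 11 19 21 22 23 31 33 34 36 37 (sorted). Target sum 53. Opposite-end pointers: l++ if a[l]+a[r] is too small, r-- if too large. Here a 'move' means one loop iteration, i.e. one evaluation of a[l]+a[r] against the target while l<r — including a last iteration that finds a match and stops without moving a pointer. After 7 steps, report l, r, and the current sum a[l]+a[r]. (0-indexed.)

l=0 r=14: -5+37=32 <53, l++
l=1 r=14: -3+37=34 <53, l++
l=2 r=14: 0+37=37 <53, l++
l=3 r=14: 4+37=41 <53, l++
l=4 r=14: 8+37=45 <53, l++
l=5 r=14: 11+37=48 <53, l++
l=6 r=14: 19+37=56 >53, r--

l=6, r=13, sum=55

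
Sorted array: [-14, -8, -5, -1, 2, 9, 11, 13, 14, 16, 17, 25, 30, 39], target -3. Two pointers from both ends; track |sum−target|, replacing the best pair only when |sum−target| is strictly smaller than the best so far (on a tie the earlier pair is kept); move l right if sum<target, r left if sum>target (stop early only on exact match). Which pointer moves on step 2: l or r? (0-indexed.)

l=0 r=13: -14+39=25 d=28 *, r--
l=0 r=12: -14+30=16 d=19 *, r--

r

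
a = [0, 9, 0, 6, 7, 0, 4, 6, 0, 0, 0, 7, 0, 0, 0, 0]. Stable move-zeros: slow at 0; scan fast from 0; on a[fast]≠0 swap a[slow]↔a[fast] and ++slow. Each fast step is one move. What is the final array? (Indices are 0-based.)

(s=0,f=0) a[fast]=0 → fast++
(s=0,f=1) a[fast]=9≠0 swap→a[0]=9 → slow++,fast++
(s=1,f=2) a[fast]=0 → fast++
(s=1,f=3) a[fast]=6≠0 swap→a[1]=6 → slow++,fast++
(s=2,f=4) a[fast]=7≠0 swap→a[2]=7 → slow++,fast++
(s=3,f=5) a[fast]=0 → fast++
(s=3,f=6) a[fast]=4≠0 swap→a[3]=4 → slow++,fast++
(s=4,f=7) a[fast]=6≠0 swap→a[4]=6 → slow++,fast++
(s=5,f=8) a[fast]=0 → fast++
(s=5,f=9) a[fast]=0 → fast++
(s=5,f=10) a[fast]=0 → fast++
(s=5,f=11) a[fast]=7≠0 swap→a[5]=7 → slow++,fast++
(s=6,f=12) a[fast]=0 → fast++
(s=6,f=13) a[fast]=0 → fast++
(s=6,f=14) a[fast]=0 → fast++
(s=6,f=15) a[fast]=0 → fast++

[9, 6, 7, 4, 6, 7, 0, 0, 0, 0, 0, 0, 0, 0, 0, 0]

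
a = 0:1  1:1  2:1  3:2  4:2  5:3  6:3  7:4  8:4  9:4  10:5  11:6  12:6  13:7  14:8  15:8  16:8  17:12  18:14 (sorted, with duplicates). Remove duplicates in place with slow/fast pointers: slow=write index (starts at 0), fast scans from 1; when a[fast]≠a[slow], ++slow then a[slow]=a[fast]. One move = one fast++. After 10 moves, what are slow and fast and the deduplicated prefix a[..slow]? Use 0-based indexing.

(s=0,f=1) a[fast]=1=a[slow] dup → fast++
(s=0,f=2) a[fast]=1=a[slow] dup → fast++
(s=0,f=3) a[fast]=2≠a[slow]=1 write a[1]=2 → slow++,fast++
(s=1,f=4) a[fast]=2=a[slow] dup → fast++
(s=1,f=5) a[fast]=3≠a[slow]=2 write a[2]=3 → slow++,fast++
(s=2,f=6) a[fast]=3=a[slow] dup → fast++
(s=2,f=7) a[fast]=4≠a[slow]=3 write a[3]=4 → slow++,fast++
(s=3,f=8) a[fast]=4=a[slow] dup → fast++
(s=3,f=9) a[fast]=4=a[slow] dup → fast++
(s=3,f=10) a[fast]=5≠a[slow]=4 write a[4]=5 → slow++,fast++

slow=4, fast=11, prefix=[1, 2, 3, 4, 5]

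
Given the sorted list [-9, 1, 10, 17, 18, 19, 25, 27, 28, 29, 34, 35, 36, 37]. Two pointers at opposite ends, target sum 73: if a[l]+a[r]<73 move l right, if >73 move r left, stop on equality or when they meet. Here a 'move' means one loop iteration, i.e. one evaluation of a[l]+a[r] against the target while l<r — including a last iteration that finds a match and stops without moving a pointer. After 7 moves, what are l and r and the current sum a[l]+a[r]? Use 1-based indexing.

l=8, r=14, sum=64

[1,14] -9+37=28 <73 → l++
[2,14] 1+37=38 <73 → l++
[3,14] 10+37=47 <73 → l++
[4,14] 17+37=54 <73 → l++
[5,14] 18+37=55 <73 → l++
[6,14] 19+37=56 <73 → l++
[7,14] 25+37=62 <73 → l++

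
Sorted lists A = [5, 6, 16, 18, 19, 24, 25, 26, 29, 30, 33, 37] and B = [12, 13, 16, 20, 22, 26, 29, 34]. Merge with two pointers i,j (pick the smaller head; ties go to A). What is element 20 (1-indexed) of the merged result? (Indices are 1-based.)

[i=1,j=1] A[i]=5<=B[j]=12 take 5 → i++
[i=2,j=1] A[i]=6<=B[j]=12 take 6 → i++
[i=3,j=1] A[i]=16>B[j]=12 take 12 → j++
[i=3,j=2] A[i]=16>B[j]=13 take 13 → j++
[i=3,j=3] A[i]=16<=B[j]=16 take 16 → i++
[i=4,j=3] A[i]=18>B[j]=16 take 16 → j++
[i=4,j=4] A[i]=18<=B[j]=20 take 18 → i++
[i=5,j=4] A[i]=19<=B[j]=20 take 19 → i++
[i=6,j=4] A[i]=24>B[j]=20 take 20 → j++
[i=6,j=5] A[i]=24>B[j]=22 take 22 → j++
[i=6,j=6] A[i]=24<=B[j]=26 take 24 → i++
[i=7,j=6] A[i]=25<=B[j]=26 take 25 → i++
[i=8,j=6] A[i]=26<=B[j]=26 take 26 → i++
[i=9,j=6] A[i]=29>B[j]=26 take 26 → j++
[i=9,j=7] A[i]=29<=B[j]=29 take 29 → i++
[i=10,j=7] A[i]=30>B[j]=29 take 29 → j++
[i=10,j=8] A[i]=30<=B[j]=34 take 30 → i++
[i=11,j=8] A[i]=33<=B[j]=34 take 33 → i++
[i=12,j=8] A[i]=37>B[j]=34 take 34 → j++
[i=12,j=9] B done, take A[i]=37 → i++

merged[20] = 37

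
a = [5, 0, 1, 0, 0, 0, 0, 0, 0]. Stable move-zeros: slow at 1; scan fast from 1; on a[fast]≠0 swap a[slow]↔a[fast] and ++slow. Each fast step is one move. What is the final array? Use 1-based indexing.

[5, 1, 0, 0, 0, 0, 0, 0, 0]

(s=1,f=1) a[fast]=5≠0 swap→a[1]=5 → slow++,fast++
(s=2,f=2) a[fast]=0 → fast++
(s=2,f=3) a[fast]=1≠0 swap→a[2]=1 → slow++,fast++
(s=3,f=4) a[fast]=0 → fast++
(s=3,f=5) a[fast]=0 → fast++
(s=3,f=6) a[fast]=0 → fast++
(s=3,f=7) a[fast]=0 → fast++
(s=3,f=8) a[fast]=0 → fast++
(s=3,f=9) a[fast]=0 → fast++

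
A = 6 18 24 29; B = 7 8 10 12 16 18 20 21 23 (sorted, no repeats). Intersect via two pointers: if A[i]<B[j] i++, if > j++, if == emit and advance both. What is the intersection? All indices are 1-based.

i=1 j=1: 6<7, i++
i=2 j=1: 18>7, j++
i=2 j=2: 18>8, j++
i=2 j=3: 18>10, j++
i=2 j=4: 18>12, j++
i=2 j=5: 18>16, j++
i=2 j=6: 18==18 emit, i++,j++
i=3 j=7: 24>20, j++
i=3 j=8: 24>21, j++
i=3 j=9: 24>23, j++

intersection = [18]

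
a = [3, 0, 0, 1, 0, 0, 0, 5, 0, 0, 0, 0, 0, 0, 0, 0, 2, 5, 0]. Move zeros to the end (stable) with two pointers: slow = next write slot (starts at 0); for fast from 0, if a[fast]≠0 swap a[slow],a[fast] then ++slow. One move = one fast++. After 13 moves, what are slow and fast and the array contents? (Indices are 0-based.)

slow=0 fast=0: a[fast]=3≠0 swap→a[0]=3, slow++,fast++
slow=1 fast=1: a[fast]=0, fast++
slow=1 fast=2: a[fast]=0, fast++
slow=1 fast=3: a[fast]=1≠0 swap→a[1]=1, slow++,fast++
slow=2 fast=4: a[fast]=0, fast++
slow=2 fast=5: a[fast]=0, fast++
slow=2 fast=6: a[fast]=0, fast++
slow=2 fast=7: a[fast]=5≠0 swap→a[2]=5, slow++,fast++
slow=3 fast=8: a[fast]=0, fast++
slow=3 fast=9: a[fast]=0, fast++
slow=3 fast=10: a[fast]=0, fast++
slow=3 fast=11: a[fast]=0, fast++
slow=3 fast=12: a[fast]=0, fast++

slow=3, fast=13, a=[3, 1, 5, 0, 0, 0, 0, 0, 0, 0, 0, 0, 0, 0, 0, 0, 2, 5, 0]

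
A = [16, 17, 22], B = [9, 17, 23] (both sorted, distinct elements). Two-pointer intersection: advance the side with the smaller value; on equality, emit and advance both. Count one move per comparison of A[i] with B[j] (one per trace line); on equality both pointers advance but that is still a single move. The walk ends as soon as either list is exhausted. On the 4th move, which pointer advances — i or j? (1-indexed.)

i

i=1 j=1: 16>9, j++
i=1 j=2: 16<17, i++
i=2 j=2: 17==17 emit, i++,j++
i=3 j=3: 22<23, i++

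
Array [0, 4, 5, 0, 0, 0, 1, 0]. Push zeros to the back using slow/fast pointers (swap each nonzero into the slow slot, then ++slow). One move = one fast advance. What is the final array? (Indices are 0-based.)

[4, 5, 1, 0, 0, 0, 0, 0]

slow=0 fast=0: a[fast]=0, fast++
slow=0 fast=1: a[fast]=4≠0 swap→a[0]=4, slow++,fast++
slow=1 fast=2: a[fast]=5≠0 swap→a[1]=5, slow++,fast++
slow=2 fast=3: a[fast]=0, fast++
slow=2 fast=4: a[fast]=0, fast++
slow=2 fast=5: a[fast]=0, fast++
slow=2 fast=6: a[fast]=1≠0 swap→a[2]=1, slow++,fast++
slow=3 fast=7: a[fast]=0, fast++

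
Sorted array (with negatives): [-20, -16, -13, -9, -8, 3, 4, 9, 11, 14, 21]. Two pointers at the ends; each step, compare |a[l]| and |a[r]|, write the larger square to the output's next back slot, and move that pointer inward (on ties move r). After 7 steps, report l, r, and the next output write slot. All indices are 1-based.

l=1 r=11: |-20|<=|21| out[11]=441, r--
l=1 r=10: |-20|>|14| out[10]=400, l++
l=2 r=10: |-16|>|14| out[9]=256, l++
l=3 r=10: |-13|<=|14| out[8]=196, r--
l=3 r=9: |-13|>|11| out[7]=169, l++
l=4 r=9: |-9|<=|11| out[6]=121, r--
l=4 r=8: |-9|<=|9| out[5]=81, r--

l=4, r=7, next write slot=4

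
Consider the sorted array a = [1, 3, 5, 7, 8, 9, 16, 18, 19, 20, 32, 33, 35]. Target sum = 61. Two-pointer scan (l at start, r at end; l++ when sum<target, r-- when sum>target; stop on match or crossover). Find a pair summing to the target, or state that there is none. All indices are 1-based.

no pair

[1,13] 1+35=36 <61 → l++
[2,13] 3+35=38 <61 → l++
[3,13] 5+35=40 <61 → l++
[4,13] 7+35=42 <61 → l++
[5,13] 8+35=43 <61 → l++
[6,13] 9+35=44 <61 → l++
[7,13] 16+35=51 <61 → l++
[8,13] 18+35=53 <61 → l++
[9,13] 19+35=54 <61 → l++
[10,13] 20+35=55 <61 → l++
[11,13] 32+35=67 >61 → r--
[11,12] 32+33=65 >61 → r--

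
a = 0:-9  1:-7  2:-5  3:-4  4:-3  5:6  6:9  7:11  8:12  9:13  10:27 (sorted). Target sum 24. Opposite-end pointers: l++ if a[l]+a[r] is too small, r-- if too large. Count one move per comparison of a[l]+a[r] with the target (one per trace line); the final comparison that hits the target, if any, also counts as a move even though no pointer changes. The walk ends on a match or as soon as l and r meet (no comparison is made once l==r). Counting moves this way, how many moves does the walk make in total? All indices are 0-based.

l=0 r=10: -9+27=18 <24, l++
l=1 r=10: -7+27=20 <24, l++
l=2 r=10: -5+27=22 <24, l++
l=3 r=10: -4+27=23 <24, l++
l=4 r=10: -3+27=24, found

5 moves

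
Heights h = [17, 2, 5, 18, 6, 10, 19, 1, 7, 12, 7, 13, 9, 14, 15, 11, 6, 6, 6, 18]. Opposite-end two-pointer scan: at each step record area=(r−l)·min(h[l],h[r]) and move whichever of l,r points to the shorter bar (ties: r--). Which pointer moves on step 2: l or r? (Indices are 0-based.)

l

[0,19] min(17,18)*19=323 best=323 * → l++
[1,19] min(2,18)*18=36 best=323 → l++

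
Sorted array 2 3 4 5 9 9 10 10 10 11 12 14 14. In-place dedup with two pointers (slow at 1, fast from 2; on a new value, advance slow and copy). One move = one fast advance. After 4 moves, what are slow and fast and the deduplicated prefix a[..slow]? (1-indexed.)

(s=1,f=2) a[fast]=3≠a[slow]=2 write a[2]=3 → slow++,fast++
(s=2,f=3) a[fast]=4≠a[slow]=3 write a[3]=4 → slow++,fast++
(s=3,f=4) a[fast]=5≠a[slow]=4 write a[4]=5 → slow++,fast++
(s=4,f=5) a[fast]=9≠a[slow]=5 write a[5]=9 → slow++,fast++

slow=5, fast=6, prefix=[2, 3, 4, 5, 9]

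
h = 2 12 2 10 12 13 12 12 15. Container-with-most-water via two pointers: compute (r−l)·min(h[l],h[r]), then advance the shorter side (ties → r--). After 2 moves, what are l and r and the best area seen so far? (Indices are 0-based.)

l=2, r=8, best area=84

l=0 r=8: min(2,15)*8=16 best=16 *, l++
l=1 r=8: min(12,15)*7=84 best=84 *, l++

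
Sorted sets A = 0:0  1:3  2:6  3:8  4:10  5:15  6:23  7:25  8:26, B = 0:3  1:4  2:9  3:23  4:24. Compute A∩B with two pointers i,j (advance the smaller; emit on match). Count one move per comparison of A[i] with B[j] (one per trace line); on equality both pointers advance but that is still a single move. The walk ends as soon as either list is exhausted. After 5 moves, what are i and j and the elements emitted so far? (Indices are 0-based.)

i=4, j=2, emitted=[3]

[i=0,j=0] 0<3 → i++
[i=1,j=0] 3==3 emit → i++,j++
[i=2,j=1] 6>4 → j++
[i=2,j=2] 6<9 → i++
[i=3,j=2] 8<9 → i++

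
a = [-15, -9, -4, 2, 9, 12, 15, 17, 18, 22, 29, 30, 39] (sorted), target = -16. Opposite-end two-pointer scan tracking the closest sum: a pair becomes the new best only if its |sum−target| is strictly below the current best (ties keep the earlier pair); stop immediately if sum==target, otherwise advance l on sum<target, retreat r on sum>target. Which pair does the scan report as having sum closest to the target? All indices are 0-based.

l=0 r=12: -15+39=24 d=40 *, r--
l=0 r=11: -15+30=15 d=31 *, r--
l=0 r=10: -15+29=14 d=30 *, r--
l=0 r=9: -15+22=7 d=23 *, r--
l=0 r=8: -15+18=3 d=19 *, r--
l=0 r=7: -15+17=2 d=18 *, r--
l=0 r=6: -15+15=0 d=16 *, r--
l=0 r=5: -15+12=-3 d=13 *, r--
l=0 r=4: -15+9=-6 d=10 *, r--
l=0 r=3: -15+2=-13 d=3 *, r--
l=0 r=2: -15+-4=-19 d=3, l++
l=1 r=2: -9+-4=-13 d=3, r--

pair (-15, 2) with sum -13 (|Δ|=3)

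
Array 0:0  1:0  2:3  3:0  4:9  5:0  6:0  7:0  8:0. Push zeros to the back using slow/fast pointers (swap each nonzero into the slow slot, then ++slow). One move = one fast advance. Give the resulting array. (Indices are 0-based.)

[3, 9, 0, 0, 0, 0, 0, 0, 0]

(s=0,f=0) a[fast]=0 → fast++
(s=0,f=1) a[fast]=0 → fast++
(s=0,f=2) a[fast]=3≠0 swap→a[0]=3 → slow++,fast++
(s=1,f=3) a[fast]=0 → fast++
(s=1,f=4) a[fast]=9≠0 swap→a[1]=9 → slow++,fast++
(s=2,f=5) a[fast]=0 → fast++
(s=2,f=6) a[fast]=0 → fast++
(s=2,f=7) a[fast]=0 → fast++
(s=2,f=8) a[fast]=0 → fast++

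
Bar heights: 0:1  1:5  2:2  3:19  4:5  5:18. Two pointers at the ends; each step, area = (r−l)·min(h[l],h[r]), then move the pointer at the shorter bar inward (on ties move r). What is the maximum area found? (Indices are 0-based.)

[0,5] min(1,18)*5=5 best=5 * → l++
[1,5] min(5,18)*4=20 best=20 * → l++
[2,5] min(2,18)*3=6 best=20 → l++
[3,5] min(19,18)*2=36 best=36 * → r--
[3,4] min(19,5)*1=5 best=36 → r--

max area = 36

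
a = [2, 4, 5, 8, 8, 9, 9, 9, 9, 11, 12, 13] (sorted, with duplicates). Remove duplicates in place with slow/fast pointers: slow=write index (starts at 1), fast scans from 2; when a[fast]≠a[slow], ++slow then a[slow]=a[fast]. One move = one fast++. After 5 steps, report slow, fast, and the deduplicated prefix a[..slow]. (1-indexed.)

slow=5, fast=7, prefix=[2, 4, 5, 8, 9]

slow=1 fast=2: a[fast]=4≠a[slow]=2 write a[2]=4, slow++,fast++
slow=2 fast=3: a[fast]=5≠a[slow]=4 write a[3]=5, slow++,fast++
slow=3 fast=4: a[fast]=8≠a[slow]=5 write a[4]=8, slow++,fast++
slow=4 fast=5: a[fast]=8=a[slow] dup, fast++
slow=4 fast=6: a[fast]=9≠a[slow]=8 write a[5]=9, slow++,fast++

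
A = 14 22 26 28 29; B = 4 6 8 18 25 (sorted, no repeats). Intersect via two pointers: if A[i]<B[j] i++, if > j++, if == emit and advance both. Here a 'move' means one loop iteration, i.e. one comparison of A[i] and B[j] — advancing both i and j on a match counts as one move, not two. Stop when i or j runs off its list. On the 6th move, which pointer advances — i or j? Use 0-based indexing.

i=0 j=0: 14>4, j++
i=0 j=1: 14>6, j++
i=0 j=2: 14>8, j++
i=0 j=3: 14<18, i++
i=1 j=3: 22>18, j++
i=1 j=4: 22<25, i++

i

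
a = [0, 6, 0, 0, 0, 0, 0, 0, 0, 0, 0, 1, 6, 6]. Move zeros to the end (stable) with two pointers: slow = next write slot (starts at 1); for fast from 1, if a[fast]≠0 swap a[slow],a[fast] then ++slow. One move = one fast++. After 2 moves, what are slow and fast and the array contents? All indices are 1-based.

slow=1 fast=1: a[fast]=0, fast++
slow=1 fast=2: a[fast]=6≠0 swap→a[1]=6, slow++,fast++

slow=2, fast=3, a=[6, 0, 0, 0, 0, 0, 0, 0, 0, 0, 0, 1, 6, 6]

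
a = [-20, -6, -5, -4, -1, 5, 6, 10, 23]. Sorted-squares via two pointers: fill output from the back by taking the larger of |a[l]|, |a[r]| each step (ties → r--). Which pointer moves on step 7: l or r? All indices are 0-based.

l=0 r=8: |-20|<=|23| out[8]=529, r--
l=0 r=7: |-20|>|10| out[7]=400, l++
l=1 r=7: |-6|<=|10| out[6]=100, r--
l=1 r=6: |-6|<=|6| out[5]=36, r--
l=1 r=5: |-6|>|5| out[4]=36, l++
l=2 r=5: |-5|<=|5| out[3]=25, r--
l=2 r=4: |-5|>|-1| out[2]=25, l++

l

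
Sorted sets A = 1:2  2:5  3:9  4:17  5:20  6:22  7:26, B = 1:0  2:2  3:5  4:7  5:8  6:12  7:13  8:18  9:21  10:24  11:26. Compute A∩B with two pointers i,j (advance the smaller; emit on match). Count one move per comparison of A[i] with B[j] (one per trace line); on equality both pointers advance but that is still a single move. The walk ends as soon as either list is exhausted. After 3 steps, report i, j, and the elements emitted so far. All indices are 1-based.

i=1 j=1: 2>0, j++
i=1 j=2: 2==2 emit, i++,j++
i=2 j=3: 5==5 emit, i++,j++

i=3, j=4, emitted=[2, 5]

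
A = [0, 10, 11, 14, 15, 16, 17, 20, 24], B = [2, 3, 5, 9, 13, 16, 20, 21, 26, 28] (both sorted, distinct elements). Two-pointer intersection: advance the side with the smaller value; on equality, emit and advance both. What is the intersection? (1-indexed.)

intersection = [16, 20]

i=1 j=1: 0<2, i++
i=2 j=1: 10>2, j++
i=2 j=2: 10>3, j++
i=2 j=3: 10>5, j++
i=2 j=4: 10>9, j++
i=2 j=5: 10<13, i++
i=3 j=5: 11<13, i++
i=4 j=5: 14>13, j++
i=4 j=6: 14<16, i++
i=5 j=6: 15<16, i++
i=6 j=6: 16==16 emit, i++,j++
i=7 j=7: 17<20, i++
i=8 j=7: 20==20 emit, i++,j++
i=9 j=8: 24>21, j++
i=9 j=9: 24<26, i++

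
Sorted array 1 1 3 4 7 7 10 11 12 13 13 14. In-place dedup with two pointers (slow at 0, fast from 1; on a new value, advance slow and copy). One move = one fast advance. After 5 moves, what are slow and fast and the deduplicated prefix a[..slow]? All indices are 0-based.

slow=3, fast=6, prefix=[1, 3, 4, 7]

(s=0,f=1) a[fast]=1=a[slow] dup → fast++
(s=0,f=2) a[fast]=3≠a[slow]=1 write a[1]=3 → slow++,fast++
(s=1,f=3) a[fast]=4≠a[slow]=3 write a[2]=4 → slow++,fast++
(s=2,f=4) a[fast]=7≠a[slow]=4 write a[3]=7 → slow++,fast++
(s=3,f=5) a[fast]=7=a[slow] dup → fast++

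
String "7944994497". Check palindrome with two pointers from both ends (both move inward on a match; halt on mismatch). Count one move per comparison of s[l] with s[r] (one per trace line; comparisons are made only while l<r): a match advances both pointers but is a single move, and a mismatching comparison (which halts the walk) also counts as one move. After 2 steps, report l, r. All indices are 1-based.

l=3, r=8

l=1 r=10: '7'=='7', l++,r--
l=2 r=9: '9'=='9', l++,r--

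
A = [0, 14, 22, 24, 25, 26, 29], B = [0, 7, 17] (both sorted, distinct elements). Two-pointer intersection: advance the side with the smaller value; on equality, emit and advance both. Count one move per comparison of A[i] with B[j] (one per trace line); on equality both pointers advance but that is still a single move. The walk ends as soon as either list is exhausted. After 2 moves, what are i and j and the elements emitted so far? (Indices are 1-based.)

i=2, j=3, emitted=[0]

i=1 j=1: 0==0 emit, i++,j++
i=2 j=2: 14>7, j++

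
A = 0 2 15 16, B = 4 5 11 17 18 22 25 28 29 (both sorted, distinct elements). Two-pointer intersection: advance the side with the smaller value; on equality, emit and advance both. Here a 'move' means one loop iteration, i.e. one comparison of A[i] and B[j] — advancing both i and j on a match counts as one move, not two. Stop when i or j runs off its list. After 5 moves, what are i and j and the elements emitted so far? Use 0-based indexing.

i=0 j=0: 0<4, i++
i=1 j=0: 2<4, i++
i=2 j=0: 15>4, j++
i=2 j=1: 15>5, j++
i=2 j=2: 15>11, j++

i=2, j=3, emitted=[]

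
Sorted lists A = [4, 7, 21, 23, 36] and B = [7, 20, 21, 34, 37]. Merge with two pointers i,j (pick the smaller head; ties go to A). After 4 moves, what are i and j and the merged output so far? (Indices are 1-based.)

[i=1,j=1] A[i]=4<=B[j]=7 take 4 → i++
[i=2,j=1] A[i]=7<=B[j]=7 take 7 → i++
[i=3,j=1] A[i]=21>B[j]=7 take 7 → j++
[i=3,j=2] A[i]=21>B[j]=20 take 20 → j++

i=3, j=3, merged so far=[4, 7, 7, 20]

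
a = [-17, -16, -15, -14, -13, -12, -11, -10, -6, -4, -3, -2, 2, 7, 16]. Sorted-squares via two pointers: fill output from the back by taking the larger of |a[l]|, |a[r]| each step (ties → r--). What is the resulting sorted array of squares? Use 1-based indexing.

[4, 4, 9, 16, 36, 49, 100, 121, 144, 169, 196, 225, 256, 256, 289]

[1,15] |-17|>|16| out[15]=289 → l++
[2,15] |-16|<=|16| out[14]=256 → r--
[2,14] |-16|>|7| out[13]=256 → l++
[3,14] |-15|>|7| out[12]=225 → l++
[4,14] |-14|>|7| out[11]=196 → l++
[5,14] |-13|>|7| out[10]=169 → l++
[6,14] |-12|>|7| out[9]=144 → l++
[7,14] |-11|>|7| out[8]=121 → l++
[8,14] |-10|>|7| out[7]=100 → l++
[9,14] |-6|<=|7| out[6]=49 → r--
[9,13] |-6|>|2| out[5]=36 → l++
[10,13] |-4|>|2| out[4]=16 → l++
[11,13] |-3|>|2| out[3]=9 → l++
[12,13] |-2|<=|2| out[2]=4 → r--
[12,12] |-2|<=|-2| out[1]=4 → r--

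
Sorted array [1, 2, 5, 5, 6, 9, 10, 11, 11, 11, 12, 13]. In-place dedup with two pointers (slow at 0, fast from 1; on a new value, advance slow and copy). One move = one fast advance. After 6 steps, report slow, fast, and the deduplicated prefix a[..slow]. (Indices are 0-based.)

slow=5, fast=7, prefix=[1, 2, 5, 6, 9, 10]

(s=0,f=1) a[fast]=2≠a[slow]=1 write a[1]=2 → slow++,fast++
(s=1,f=2) a[fast]=5≠a[slow]=2 write a[2]=5 → slow++,fast++
(s=2,f=3) a[fast]=5=a[slow] dup → fast++
(s=2,f=4) a[fast]=6≠a[slow]=5 write a[3]=6 → slow++,fast++
(s=3,f=5) a[fast]=9≠a[slow]=6 write a[4]=9 → slow++,fast++
(s=4,f=6) a[fast]=10≠a[slow]=9 write a[5]=10 → slow++,fast++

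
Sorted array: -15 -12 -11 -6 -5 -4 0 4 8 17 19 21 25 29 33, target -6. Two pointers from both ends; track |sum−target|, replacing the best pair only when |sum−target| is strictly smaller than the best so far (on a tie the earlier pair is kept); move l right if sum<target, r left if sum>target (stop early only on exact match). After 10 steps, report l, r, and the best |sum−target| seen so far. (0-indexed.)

l=3, r=7, best |Δ|=1

l=0 r=14: -15+33=18 d=24 *, r--
l=0 r=13: -15+29=14 d=20 *, r--
l=0 r=12: -15+25=10 d=16 *, r--
l=0 r=11: -15+21=6 d=12 *, r--
l=0 r=10: -15+19=4 d=10 *, r--
l=0 r=9: -15+17=2 d=8 *, r--
l=0 r=8: -15+8=-7 d=1 *, l++
l=1 r=8: -12+8=-4 d=2, r--
l=1 r=7: -12+4=-8 d=2, l++
l=2 r=7: -11+4=-7 d=1, l++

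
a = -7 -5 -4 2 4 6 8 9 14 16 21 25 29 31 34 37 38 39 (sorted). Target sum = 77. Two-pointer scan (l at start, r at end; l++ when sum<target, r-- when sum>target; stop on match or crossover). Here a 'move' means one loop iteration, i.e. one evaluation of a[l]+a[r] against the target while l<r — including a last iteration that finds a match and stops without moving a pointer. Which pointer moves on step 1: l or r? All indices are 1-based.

[1,18] -7+39=32 <77 → l++

l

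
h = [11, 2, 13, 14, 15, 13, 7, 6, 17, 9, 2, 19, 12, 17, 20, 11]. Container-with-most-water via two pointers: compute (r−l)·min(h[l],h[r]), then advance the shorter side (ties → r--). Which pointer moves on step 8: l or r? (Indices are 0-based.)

[0,15] min(11,11)*15=165 best=165 * → r--
[0,14] min(11,20)*14=154 best=165 → l++
[1,14] min(2,20)*13=26 best=165 → l++
[2,14] min(13,20)*12=156 best=165 → l++
[3,14] min(14,20)*11=154 best=165 → l++
[4,14] min(15,20)*10=150 best=165 → l++
[5,14] min(13,20)*9=117 best=165 → l++
[6,14] min(7,20)*8=56 best=165 → l++

l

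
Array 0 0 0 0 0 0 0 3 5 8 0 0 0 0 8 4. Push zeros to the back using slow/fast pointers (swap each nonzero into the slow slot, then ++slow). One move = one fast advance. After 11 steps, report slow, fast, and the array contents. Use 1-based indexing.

(s=1,f=1) a[fast]=0 → fast++
(s=1,f=2) a[fast]=0 → fast++
(s=1,f=3) a[fast]=0 → fast++
(s=1,f=4) a[fast]=0 → fast++
(s=1,f=5) a[fast]=0 → fast++
(s=1,f=6) a[fast]=0 → fast++
(s=1,f=7) a[fast]=0 → fast++
(s=1,f=8) a[fast]=3≠0 swap→a[1]=3 → slow++,fast++
(s=2,f=9) a[fast]=5≠0 swap→a[2]=5 → slow++,fast++
(s=3,f=10) a[fast]=8≠0 swap→a[3]=8 → slow++,fast++
(s=4,f=11) a[fast]=0 → fast++

slow=4, fast=12, a=[3, 5, 8, 0, 0, 0, 0, 0, 0, 0, 0, 0, 0, 0, 8, 4]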